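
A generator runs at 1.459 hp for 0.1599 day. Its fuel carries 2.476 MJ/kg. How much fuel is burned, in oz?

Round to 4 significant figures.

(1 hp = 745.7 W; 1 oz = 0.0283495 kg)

1.459 hp → 1087.98 W
0.1599 day → 13815.4 s
E = P × t = 1087.98 × 13815.4 = 1.50309×10⁷ J
2.476 MJ/kg → 2.476×10⁶ J/kg
m = E / e_s = 1.50309×10⁷ / 2.476×10⁶ = 6.07064 kg
In oz: 6.07064 / 0.0283495 = 214.136 oz

214.1 oz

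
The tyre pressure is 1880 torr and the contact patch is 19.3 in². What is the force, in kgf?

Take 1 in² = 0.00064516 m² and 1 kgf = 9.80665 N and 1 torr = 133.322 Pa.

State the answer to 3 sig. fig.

318 kgf

1880 torr × 133.322 → 250645 Pa
19.3 in² × 0.00064516 → 0.0124516 m²
F = P × A = 250645 Pa × 0.0124516 m² = 3120.93 N
3120.93 N ÷ (9.80665 N/kgf) = 318.246 kgf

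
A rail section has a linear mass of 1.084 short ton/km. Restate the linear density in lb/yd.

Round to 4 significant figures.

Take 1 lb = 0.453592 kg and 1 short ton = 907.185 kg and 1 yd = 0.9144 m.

1.982 lb/yd

1.084 short ton/km × 907.185 kg/short ton ÷ 1000 m/km = 0.983389 kg/m
0.983389 kg/m ÷ 0.453592 kg/lb × 0.9144 m/yd = 1.98242 lb/yd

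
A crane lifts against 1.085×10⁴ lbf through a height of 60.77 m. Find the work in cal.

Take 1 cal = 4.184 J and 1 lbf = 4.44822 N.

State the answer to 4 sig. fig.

1.085×10⁴ lbf × 4.44822 → 48263.2 N
W = F × d = 48263.2 N × 60.77 m = 2.93295×10⁶ J
2.93295×10⁶ J ÷ (4.184 J/cal) = 700992 cal

7.010×10⁵ cal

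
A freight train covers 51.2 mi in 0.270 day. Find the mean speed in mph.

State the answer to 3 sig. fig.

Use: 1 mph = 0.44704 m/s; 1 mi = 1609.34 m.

51.2 mi × 1609.34 = 82398.2 m
0.270 day × 86400 = 23328 s
v = d / t = 82398.2 m / 23328 s = 3.53216 m/s
3.53216 m/s ÷ (0.44704 m/s/mph) = 7.90122 mph

7.90 mph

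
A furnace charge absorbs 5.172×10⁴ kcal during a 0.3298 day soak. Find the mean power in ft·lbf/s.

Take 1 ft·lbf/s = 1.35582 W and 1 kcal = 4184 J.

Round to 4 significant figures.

5.172×10⁴ kcal × 4184 → 2.16396×10⁸ J
0.3298 day × 86400 → 28494.7 s
P = E / t = 2.16396×10⁸ J / 28494.7 s = 7594.25 W
7594.25 W ÷ (1.35582 W/ft·lbf/s) = 5601.22 ft·lbf/s

5601 ft·lbf/s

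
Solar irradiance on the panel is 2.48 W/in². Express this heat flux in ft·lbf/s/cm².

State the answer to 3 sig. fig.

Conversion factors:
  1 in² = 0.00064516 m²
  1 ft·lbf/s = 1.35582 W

2.48 W/in² ÷ 0.00064516 m²/in² = 3844.01 W/m²
3844.01 W/m² ÷ 1.35582 W/ft·lbf/s × 0.0001 m²/cm² = 0.283519 ft·lbf/s/cm²

0.284 ft·lbf/s/cm²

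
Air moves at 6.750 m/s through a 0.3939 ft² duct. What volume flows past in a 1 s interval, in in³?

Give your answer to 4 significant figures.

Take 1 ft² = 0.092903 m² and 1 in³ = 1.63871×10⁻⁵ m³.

1.507×10⁴ in³

0.3939 ft² × 0.092903 → 0.0365945 m²
V = v × A × t = 6.75 m/s × 0.0365945 m² × 1 s = 0.247013 m³
0.247013 m³ ÷ (1.63871×10⁻⁵ m³/in³) = 15073.6 in³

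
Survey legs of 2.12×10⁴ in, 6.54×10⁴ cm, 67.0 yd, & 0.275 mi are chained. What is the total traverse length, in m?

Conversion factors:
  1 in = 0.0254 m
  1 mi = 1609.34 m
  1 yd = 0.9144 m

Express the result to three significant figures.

1700 m

2.12×10⁴ in × 0.0254 = 538.48 m
6.54×10⁴ cm × 0.01 = 654 m
67.0 yd × 0.9144 = 61.2648 m
0.275 mi × 1609.34 = 442.568 m
Sum: 538.48 + 654 + 61.2648 + 442.568 = 1696.31 m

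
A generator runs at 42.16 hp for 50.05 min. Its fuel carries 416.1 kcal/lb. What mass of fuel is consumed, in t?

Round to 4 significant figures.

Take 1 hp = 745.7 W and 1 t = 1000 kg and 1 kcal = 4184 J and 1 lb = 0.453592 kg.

42.16 hp → 31438.7 W
50.05 min → 3003 s
E = P × t = 31438.7 × 3003 = 9.44104×10⁷ J
416.1 kcal/lb → 3.83817×10⁶ J/kg
m = E / e_s = 9.44104×10⁷ / 3.83817×10⁶ = 24.5978 kg
In t: 24.5978 / 1000 = 0.0245978 t

0.02460 t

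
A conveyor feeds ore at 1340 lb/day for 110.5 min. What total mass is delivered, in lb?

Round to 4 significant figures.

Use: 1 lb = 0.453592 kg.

102.8 lb

1340 lb/day → 0.00703488 kg/s
110.5 min → 6630 s
m = ṁ × t = 0.00703488 × 6630 = 46.6413 kg
In lb: 46.6413 / 0.453592 = 102.827 lb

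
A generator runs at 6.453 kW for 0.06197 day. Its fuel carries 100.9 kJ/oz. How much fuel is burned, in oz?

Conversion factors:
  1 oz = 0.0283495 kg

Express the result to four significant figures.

342.4 oz

6.453 kW → 6453 W
0.06197 day → 5354.21 s
E = P × t = 6453 × 5354.21 = 3.45507×10⁷ J
100.9 kJ/oz → 3.55915×10⁶ J/kg
m = E / e_s = 3.45507×10⁷ / 3.55915×10⁶ = 9.70757 kg
In oz: 9.70757 / 0.0283495 = 342.425 oz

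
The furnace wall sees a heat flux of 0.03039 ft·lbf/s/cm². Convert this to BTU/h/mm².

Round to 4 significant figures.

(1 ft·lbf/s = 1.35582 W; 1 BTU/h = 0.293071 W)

0.03039 ft·lbf/s/cm² × 1.35582 W/ft·lbf/s ÷ 0.0001 m²/cm² = 412.034 W/m²
412.034 W/m² ÷ 0.293071 W/BTU/h × 10⁻⁶ m²/mm² = 0.00140592 BTU/h/mm²

0.001406 BTU/h/mm²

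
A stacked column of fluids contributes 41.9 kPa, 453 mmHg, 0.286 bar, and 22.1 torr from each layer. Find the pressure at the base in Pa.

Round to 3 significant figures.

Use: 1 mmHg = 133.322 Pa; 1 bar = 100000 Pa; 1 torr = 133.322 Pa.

1.34×10⁵ Pa

41.9 kPa × 1000 = 41900 Pa
453 mmHg × 133.322 = 60394.9 Pa
0.286 bar × 100000 = 28600 Pa
22.1 torr × 133.322 = 2946.42 Pa
Combined: 41900 + 60394.9 + 28600 + 2946.42 = 133841 Pa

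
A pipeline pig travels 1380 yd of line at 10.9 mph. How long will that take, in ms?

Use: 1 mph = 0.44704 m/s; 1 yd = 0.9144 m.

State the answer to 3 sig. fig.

1380 yd × 0.9144 = 1261.87 m
10.9 mph × 0.44704 = 4.87274 m/s
t = d / v = 1261.87 m / 4.87274 m/s = 258.965 s
258.965 s ÷ (0.001 s/ms) = 258965 ms

2.59×10⁵ ms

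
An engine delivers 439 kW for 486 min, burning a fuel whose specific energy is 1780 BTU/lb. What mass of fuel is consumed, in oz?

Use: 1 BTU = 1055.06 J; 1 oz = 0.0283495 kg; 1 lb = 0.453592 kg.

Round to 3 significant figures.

439 kW → 439000 W
486 min → 29160 s
E = P × t = 439000 × 29160 = 1.28012×10¹⁰ J
1780 BTU/lb → 4.1403×10⁶ J/kg
m = E / e_s = 1.28012×10¹⁰ / 4.1403×10⁶ = 3091.85 kg
In oz: 3091.85 / 0.0283495 = 109062 oz

1.09×10⁵ oz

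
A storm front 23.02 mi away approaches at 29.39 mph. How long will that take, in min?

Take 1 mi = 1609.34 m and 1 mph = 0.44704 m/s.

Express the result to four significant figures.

23.02 mi × 1609.34 → 37047 m
29.39 mph × 0.44704 → 13.1385 m/s
t = d / v = 37047 m / 13.1385 m/s = 2819.73 s
2819.73 s ÷ (60 s/min) = 46.9955 min

47.00 min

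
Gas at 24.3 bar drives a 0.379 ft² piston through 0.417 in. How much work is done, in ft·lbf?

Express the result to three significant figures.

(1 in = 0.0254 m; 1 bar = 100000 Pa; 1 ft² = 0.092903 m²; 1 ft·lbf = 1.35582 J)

668 ft·lbf

24.3 bar → 2.43×10⁶ Pa
0.379 ft² → 0.0352102 m²
F = P × A = 2.43×10⁶ × 0.0352102 = 85560.8 N
0.417 in → 0.0105918 m
W = F × d = 85560.8 × 0.0105918 = 906.243 J
In ft·lbf: 906.243 / 1.35582 = 668.41 ft·lbf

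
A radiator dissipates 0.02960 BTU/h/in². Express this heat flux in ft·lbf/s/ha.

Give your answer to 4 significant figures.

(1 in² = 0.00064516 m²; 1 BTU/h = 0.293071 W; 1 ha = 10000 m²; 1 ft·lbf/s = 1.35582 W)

0.02960 BTU/h/in² × 0.293071 W/BTU/h ÷ 0.00064516 m²/in² = 13.4461 W/m²
13.4461 W/m² ÷ 1.35582 W/ft·lbf/s × 10000 m²/ha = 99173.2 ft·lbf/s/ha

9.917×10⁴ ft·lbf/s/ha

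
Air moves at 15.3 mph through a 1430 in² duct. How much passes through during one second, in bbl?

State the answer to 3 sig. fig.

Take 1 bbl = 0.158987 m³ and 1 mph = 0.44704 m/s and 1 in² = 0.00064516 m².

39.7 bbl

15.3 mph × 0.44704 = 6.83971 m/s
1430 in² × 0.00064516 = 0.922579 m²
V = v × A × t = 6.83971 m/s × 0.922579 m² × 1 s = 6.31017 m³
6.31017 m³ ÷ (0.158987 m³/bbl) = 39.6898 bbl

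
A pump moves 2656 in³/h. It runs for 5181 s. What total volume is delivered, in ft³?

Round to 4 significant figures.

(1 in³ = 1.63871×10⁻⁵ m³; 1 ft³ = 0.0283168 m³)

2.212 ft³

2656 in³/h → 1.209×10⁻⁵ m³/s
V = Q × t = 1.209×10⁻⁵ × 5181 = 0.0626383 m³
In ft³: 0.0626383 / 0.0283168 = 2.21205 ft³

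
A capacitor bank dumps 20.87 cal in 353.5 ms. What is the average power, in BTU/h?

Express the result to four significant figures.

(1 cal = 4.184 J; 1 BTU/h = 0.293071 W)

842.9 BTU/h

20.87 cal × 4.184 = 87.3201 J
353.5 ms × 0.001 = 0.3535 s
P = E / t = 87.3201 J / 0.3535 s = 247.016 W
247.016 W ÷ (0.293071 W/BTU/h) = 842.854 BTU/h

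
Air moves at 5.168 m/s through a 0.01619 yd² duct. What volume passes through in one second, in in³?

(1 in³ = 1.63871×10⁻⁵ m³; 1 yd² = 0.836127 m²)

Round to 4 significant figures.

4269 in³

0.01619 yd² × 0.836127 = 0.0135369 m²
V = v × A × t = 5.168 m/s × 0.0135369 m² × 1 s = 0.0699587 m³
0.0699587 m³ ÷ (1.63871×10⁻⁵ m³/in³) = 4269.13 in³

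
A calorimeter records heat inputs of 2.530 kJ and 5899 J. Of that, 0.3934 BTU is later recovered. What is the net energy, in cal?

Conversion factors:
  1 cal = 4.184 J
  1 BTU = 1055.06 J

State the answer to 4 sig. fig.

2.530 kJ × 1000 = 2530 J
5899 J (already J)
0.3934 BTU × 1055.06 = 415.061 J
Result: 2530 + 5899 − 415.061 = 8013.94 J
In cal: 8013.94 / 4.184 = 1915.38 cal

1915 cal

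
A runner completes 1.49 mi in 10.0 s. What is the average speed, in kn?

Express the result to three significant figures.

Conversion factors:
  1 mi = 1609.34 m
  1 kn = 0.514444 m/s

466 kn

1.49 mi × 1609.34 → 2397.92 m
v = d / t = 2397.92 m / 10 s = 239.792 m/s
239.792 m/s ÷ (0.514444 m/s/kn) = 466.119 kn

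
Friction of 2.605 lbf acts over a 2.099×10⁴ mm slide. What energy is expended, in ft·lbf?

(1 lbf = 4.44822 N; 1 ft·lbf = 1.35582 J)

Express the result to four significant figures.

2.605 lbf × 4.44822 = 11.5876 N
2.099×10⁴ mm × 0.001 = 20.99 m
W = F × d = 11.5876 N × 20.99 m = 243.224 J
243.224 J ÷ (1.35582 J/ft·lbf) = 179.393 ft·lbf

179.4 ft·lbf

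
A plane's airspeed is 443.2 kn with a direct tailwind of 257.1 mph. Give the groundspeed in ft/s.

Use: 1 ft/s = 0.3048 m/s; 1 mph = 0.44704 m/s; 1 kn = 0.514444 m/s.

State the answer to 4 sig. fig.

1125 ft/s

443.2 kn × 0.514444 → 228.002 m/s
257.1 mph × 0.44704 → 114.934 m/s
Total: 228.002 + 114.934 = 342.936 m/s
In ft/s: 342.936 / 0.3048 = 1125.12 ft/s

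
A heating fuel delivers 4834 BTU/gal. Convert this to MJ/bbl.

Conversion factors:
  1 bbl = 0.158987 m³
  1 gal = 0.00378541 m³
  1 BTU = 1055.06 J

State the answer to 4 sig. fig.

4834 BTU/gal × 1055.06 J/BTU ÷ 0.00378541 m³/gal = 1.34732×10⁹ J/m³
1.34732×10⁹ J/m³ ÷ 1000000 J/MJ × 0.158987 m³/bbl = 214.206 MJ/bbl

214.2 MJ/bbl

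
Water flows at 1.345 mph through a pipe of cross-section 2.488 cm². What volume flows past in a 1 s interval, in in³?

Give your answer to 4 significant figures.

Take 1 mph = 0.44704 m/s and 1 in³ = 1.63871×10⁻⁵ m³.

9.129 in³

1.345 mph × 0.44704 = 0.601269 m/s
2.488 cm² × 0.0001 = 2.488×10⁻⁴ m²
V = v × A × t = 0.601269 m/s × 2.488×10⁻⁴ m² × 1 s = 1.49596×10⁻⁴ m³
1.49596×10⁻⁴ m³ ÷ (1.63871×10⁻⁵ m³/in³) = 9.12889 in³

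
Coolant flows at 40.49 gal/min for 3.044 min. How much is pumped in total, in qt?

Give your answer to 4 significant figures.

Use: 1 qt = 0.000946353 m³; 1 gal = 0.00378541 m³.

493.0 qt

40.49 gal/min → 0.00255452 m³/s
3.044 min → 182.64 s
V = Q × t = 0.00255452 × 182.64 = 0.466558 m³
In qt: 0.466558 / 0.000946353 = 493.006 qt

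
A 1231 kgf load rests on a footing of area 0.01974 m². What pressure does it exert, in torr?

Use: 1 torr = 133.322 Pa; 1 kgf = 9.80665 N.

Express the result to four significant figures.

1231 kgf × 9.80665 = 12072 N
P = F / A = 12072 N / 0.01974 m² = 611550 Pa
611550 Pa ÷ (133.322 Pa/torr) = 4587.01 torr

4587 torr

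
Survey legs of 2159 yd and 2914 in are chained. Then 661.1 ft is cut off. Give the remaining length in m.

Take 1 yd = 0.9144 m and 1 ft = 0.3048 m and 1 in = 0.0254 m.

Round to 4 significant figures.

1847 m

2159 yd × 0.9144 = 1974.19 m
2914 in × 0.0254 = 74.0156 m
661.1 ft × 0.3048 = 201.503 m
Sum: 1974.19 + 74.0156 − 201.503 = 1846.7 m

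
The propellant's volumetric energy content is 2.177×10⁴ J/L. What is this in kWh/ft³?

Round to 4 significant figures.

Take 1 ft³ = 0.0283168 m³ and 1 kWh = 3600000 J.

0.1712 kWh/ft³

2.177×10⁴ J/L ÷ 0.001 m³/L = 2.177×10⁷ J/m³
2.177×10⁷ J/m³ ÷ 3600000 J/kWh × 0.0283168 m³/ft³ = 0.171238 kWh/ft³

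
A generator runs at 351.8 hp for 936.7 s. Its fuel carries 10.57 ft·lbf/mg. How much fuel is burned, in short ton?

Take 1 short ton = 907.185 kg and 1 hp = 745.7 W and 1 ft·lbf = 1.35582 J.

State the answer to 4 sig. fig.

351.8 hp → 262337 W
E = P × t = 262337 × 936.7 = 2.45731×10⁸ J
10.57 ft·lbf/mg → 1.4331×10⁷ J/kg
m = E / e_s = 2.45731×10⁸ / 1.4331×10⁷ = 17.1468 kg
In short ton: 17.1468 / 907.185 = 0.0189011 short ton

0.01890 short ton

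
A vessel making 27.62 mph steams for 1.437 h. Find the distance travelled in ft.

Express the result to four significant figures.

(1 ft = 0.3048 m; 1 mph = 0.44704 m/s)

27.62 mph × 0.44704 → 12.3472 m/s
1.437 h × 3600 → 5173.2 s
d = v × t = 12.3472 m/s × 5173.2 s = 63874.5 m
63874.5 m ÷ (0.3048 m/ft) = 209562 ft

2.096×10⁵ ft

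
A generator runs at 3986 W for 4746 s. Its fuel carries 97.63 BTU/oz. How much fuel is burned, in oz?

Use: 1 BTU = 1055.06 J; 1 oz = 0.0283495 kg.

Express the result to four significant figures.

E = P × t = 3986 × 4746 = 1.89176×10⁷ J
97.63 BTU/oz → 3.63342×10⁶ J/kg
m = E / e_s = 1.89176×10⁷ / 3.63342×10⁶ = 5.20655 kg
In oz: 5.20655 / 0.0283495 = 183.656 oz

183.7 oz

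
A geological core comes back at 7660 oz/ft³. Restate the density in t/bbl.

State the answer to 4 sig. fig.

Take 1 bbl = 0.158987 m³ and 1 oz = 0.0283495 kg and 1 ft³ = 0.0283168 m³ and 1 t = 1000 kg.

1.219 t/bbl

7660 oz/ft³ × 0.0283495 kg/oz ÷ 0.0283168 m³/ft³ = 7668.85 kg/m³
7668.85 kg/m³ ÷ 1000 kg/t × 0.158987 m³/bbl = 1.21925 t/bbl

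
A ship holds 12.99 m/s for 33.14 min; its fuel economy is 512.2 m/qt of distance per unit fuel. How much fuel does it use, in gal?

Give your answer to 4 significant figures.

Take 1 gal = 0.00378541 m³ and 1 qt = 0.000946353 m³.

12.61 gal

33.14 min → 1988.4 s
d = v × t = 12.99 × 1988.4 = 25829.3 m
512.2 m/qt → 541236 m/m³
V = d / (distance per unit fuel) = 25829.3 / 541236 = 0.0477228 m³
In gal: 0.0477228 / 0.00378541 = 12.607 gal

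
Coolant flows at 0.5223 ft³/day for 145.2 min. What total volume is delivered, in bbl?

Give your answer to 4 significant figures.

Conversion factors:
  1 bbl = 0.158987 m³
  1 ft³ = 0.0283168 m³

0.009380 bbl

0.5223 ft³/day → 1.71179×10⁻⁷ m³/s
145.2 min → 8712 s
V = Q × t = 1.71179×10⁻⁷ × 8712 = 0.00149131 m³
In bbl: 0.00149131 / 0.158987 = 0.00938008 bbl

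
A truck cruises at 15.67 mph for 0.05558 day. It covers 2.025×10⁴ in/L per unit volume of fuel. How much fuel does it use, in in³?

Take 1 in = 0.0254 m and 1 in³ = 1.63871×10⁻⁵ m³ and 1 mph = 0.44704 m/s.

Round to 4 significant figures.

15.67 mph → 7.00512 m/s
0.05558 day → 4802.11 s
d = v × t = 7.00512 × 4802.11 = 33639.4 m
2.025×10⁴ in/L → 514350 m/m³
V = d / (distance per unit fuel) = 33639.4 / 514350 = 0.0654018 m³
In in³: 0.0654018 / 1.63871×10⁻⁵ = 3991.05 in³

3991 in³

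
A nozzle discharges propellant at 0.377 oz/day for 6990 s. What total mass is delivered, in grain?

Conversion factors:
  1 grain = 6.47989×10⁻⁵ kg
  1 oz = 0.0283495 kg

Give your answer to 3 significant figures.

0.377 oz/day → 1.23701×10⁻⁷ kg/s
m = ṁ × t = 1.23701×10⁻⁷ × 6990 = 8.6467×10⁻⁴ kg
In grain: 8.6467×10⁻⁴ / 6.47989×10⁻⁵ = 13.3439 grain

13.3 grain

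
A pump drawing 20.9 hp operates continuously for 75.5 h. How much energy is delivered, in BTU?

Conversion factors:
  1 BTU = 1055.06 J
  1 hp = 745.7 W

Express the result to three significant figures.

20.9 hp × 745.7 = 15585.1 W
75.5 h × 3600 = 271800 s
E = P × t = 15585.1 W × 271800 s = 4.23603×10⁹ J
4.23603×10⁹ J ÷ (1055.06 J/BTU) = 4.01497×10⁶ BTU

4.01×10⁶ BTU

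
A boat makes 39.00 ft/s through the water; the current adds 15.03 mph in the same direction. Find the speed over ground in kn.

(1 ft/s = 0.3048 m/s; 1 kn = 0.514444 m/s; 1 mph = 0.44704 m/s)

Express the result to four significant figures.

36.17 kn

39.00 ft/s × 0.3048 → 11.8872 m/s
15.03 mph × 0.44704 → 6.71901 m/s
Combined: 11.8872 + 6.71901 = 18.6062 m/s
In kn: 18.6062 / 0.514444 = 36.1676 kn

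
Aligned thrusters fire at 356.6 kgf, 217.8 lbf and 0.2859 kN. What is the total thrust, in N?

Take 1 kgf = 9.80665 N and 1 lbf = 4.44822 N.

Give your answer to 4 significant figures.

4752 N

356.6 kgf × 9.80665 = 3497.05 N
217.8 lbf × 4.44822 = 968.822 N
0.2859 kN × 1000 = 285.9 N
Combined: 3497.05 + 968.822 + 285.9 = 4751.77 N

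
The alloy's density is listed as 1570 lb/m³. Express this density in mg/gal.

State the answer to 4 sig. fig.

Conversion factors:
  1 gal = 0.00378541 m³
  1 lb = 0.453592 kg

1570 lb/m³ × 0.453592 kg/lb = 712.139 kg/m³
712.139 kg/m³ ÷ 10⁻⁶ kg/mg × 0.00378541 m³/gal = 2.69574×10⁶ mg/gal

2.696×10⁶ mg/gal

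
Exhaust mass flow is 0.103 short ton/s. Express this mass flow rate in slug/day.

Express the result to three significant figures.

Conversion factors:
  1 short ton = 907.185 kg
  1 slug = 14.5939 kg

0.103 short ton/s × 907.185 kg/short ton = 93.4401 kg/s
93.4401 kg/s ÷ 14.5939 kg/slug × 86400 s/day = 553192 slug/day

5.53×10⁵ slug/day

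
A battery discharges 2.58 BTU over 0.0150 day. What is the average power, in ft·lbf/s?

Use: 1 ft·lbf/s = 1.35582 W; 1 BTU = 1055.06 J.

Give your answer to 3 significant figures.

2.58 BTU × 1055.06 → 2722.05 J
0.0150 day × 86400 → 1296 s
P = E / t = 2722.05 J / 1296 s = 2.10035 W
2.10035 W ÷ (1.35582 W/ft·lbf/s) = 1.54914 ft·lbf/s

1.55 ft·lbf/s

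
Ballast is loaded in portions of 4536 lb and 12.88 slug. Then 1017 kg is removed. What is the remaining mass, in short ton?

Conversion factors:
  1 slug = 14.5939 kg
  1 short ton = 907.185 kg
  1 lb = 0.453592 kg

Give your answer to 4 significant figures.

1.354 short ton

4536 lb × 0.453592 = 2057.49 kg
12.88 slug × 14.5939 = 187.969 kg
1017 kg (already kg)
Result: 2057.49 + 187.969 − 1017 = 1228.46 kg
In short ton: 1228.46 / 907.185 = 1.35414 short ton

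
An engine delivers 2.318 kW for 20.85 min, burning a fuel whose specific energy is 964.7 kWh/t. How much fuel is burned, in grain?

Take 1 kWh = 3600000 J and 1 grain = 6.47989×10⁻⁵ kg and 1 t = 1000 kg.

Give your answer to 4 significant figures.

2.318 kW → 2318 W
20.85 min → 1251 s
E = P × t = 2318 × 1251 = 2.89982×10⁶ J
964.7 kWh/t → 3.47292×10⁶ J/kg
m = E / e_s = 2.89982×10⁶ / 3.47292×10⁶ = 0.83498 kg
In grain: 0.83498 / 6.47989×10⁻⁵ = 12885.7 grain

1.289×10⁴ grain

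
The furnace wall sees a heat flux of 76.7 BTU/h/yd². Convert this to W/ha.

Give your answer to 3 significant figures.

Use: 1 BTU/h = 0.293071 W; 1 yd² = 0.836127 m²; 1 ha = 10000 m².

76.7 BTU/h/yd² × 0.293071 W/BTU/h ÷ 0.836127 m²/yd² = 26.8841 W/m²
26.8841 W/m² × 10000 m²/ha = 268841 W/ha

2.69×10⁵ W/ha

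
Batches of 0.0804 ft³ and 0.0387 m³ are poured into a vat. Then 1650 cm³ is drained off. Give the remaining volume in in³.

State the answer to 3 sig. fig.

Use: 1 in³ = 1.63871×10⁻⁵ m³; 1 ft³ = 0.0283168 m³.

0.0804 ft³ × 0.0283168 → 0.00227667 m³
0.0387 m³ (already m³)
1650 cm³ × 10⁻⁶ → 0.00165 m³
Net: 0.00227667 + 0.0387 − 0.00165 = 0.0393267 m³
In in³: 0.0393267 / 1.63871×10⁻⁵ = 2399.86 in³

2400 in³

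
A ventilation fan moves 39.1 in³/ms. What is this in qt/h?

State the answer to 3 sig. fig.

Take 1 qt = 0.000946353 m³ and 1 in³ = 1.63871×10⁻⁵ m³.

39.1 in³/ms × 1.63871×10⁻⁵ m³/in³ ÷ 0.001 s/ms = 0.640736 m³/s
0.640736 m³/s ÷ 0.000946353 m³/qt × 3600 s/h = 2.43741×10⁶ qt/h

2.44×10⁶ qt/h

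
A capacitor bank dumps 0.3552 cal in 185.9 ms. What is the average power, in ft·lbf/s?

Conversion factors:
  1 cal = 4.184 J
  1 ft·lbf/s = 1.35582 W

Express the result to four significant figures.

0.3552 cal × 4.184 = 1.48616 J
185.9 ms × 0.001 = 0.1859 s
P = E / t = 1.48616 J / 0.1859 s = 7.99441 W
7.99441 W ÷ (1.35582 W/ft·lbf/s) = 5.89637 ft·lbf/s

5.896 ft·lbf/s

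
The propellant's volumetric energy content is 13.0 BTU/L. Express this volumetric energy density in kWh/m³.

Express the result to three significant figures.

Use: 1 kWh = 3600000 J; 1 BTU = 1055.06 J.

13.0 BTU/L × 1055.06 J/BTU ÷ 0.001 m³/L = 1.37158×10⁷ J/m³
1.37158×10⁷ J/m³ ÷ 3600000 J/kWh = 3.80994 kWh/m³

3.81 kWh/m³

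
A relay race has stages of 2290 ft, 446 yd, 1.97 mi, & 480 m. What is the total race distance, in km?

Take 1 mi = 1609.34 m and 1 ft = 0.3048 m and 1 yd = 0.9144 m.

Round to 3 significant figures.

2290 ft × 0.3048 = 697.992 m
446 yd × 0.9144 = 407.822 m
1.97 mi × 1609.34 = 3170.4 m
480 m (already m)
Combined: 697.992 + 407.822 + 3170.4 + 480 = 4756.21 m
In km: 4756.21 / 1000 = 4.75621 km

4.76 km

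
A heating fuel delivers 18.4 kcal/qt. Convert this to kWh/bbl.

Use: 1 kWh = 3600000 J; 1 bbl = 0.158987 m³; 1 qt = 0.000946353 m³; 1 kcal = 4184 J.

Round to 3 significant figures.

3.59 kWh/bbl

18.4 kcal/qt × 4184 J/kcal ÷ 0.000946353 m³/qt = 8.13498×10⁷ J/m³
8.13498×10⁷ J/m³ ÷ 3600000 J/kWh × 0.158987 m³/bbl = 3.59266 kWh/bbl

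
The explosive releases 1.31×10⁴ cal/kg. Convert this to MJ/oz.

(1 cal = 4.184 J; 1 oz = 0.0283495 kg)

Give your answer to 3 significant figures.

0.00155 MJ/oz

1.31×10⁴ cal/kg × 4.184 J/cal = 54810.4 J/kg
54810.4 J/kg ÷ 1000000 J/MJ × 0.0283495 kg/oz = 0.00155385 MJ/oz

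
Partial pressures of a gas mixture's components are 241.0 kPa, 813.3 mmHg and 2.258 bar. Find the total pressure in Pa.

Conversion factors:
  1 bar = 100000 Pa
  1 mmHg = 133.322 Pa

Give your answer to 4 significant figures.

5.752×10⁵ Pa

241.0 kPa × 1000 = 241000 Pa
813.3 mmHg × 133.322 = 108431 Pa
2.258 bar × 100000 = 225800 Pa
Combined: 241000 + 108431 + 225800 = 575231 Pa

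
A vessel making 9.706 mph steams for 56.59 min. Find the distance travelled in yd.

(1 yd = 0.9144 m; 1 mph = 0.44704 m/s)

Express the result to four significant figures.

1.611×10⁴ yd

9.706 mph × 0.44704 = 4.33897 m/s
56.59 min × 60 = 3395.4 s
d = v × t = 4.33897 m/s × 3395.4 s = 14732.5 m
14732.5 m ÷ (0.9144 m/yd) = 16111.7 yd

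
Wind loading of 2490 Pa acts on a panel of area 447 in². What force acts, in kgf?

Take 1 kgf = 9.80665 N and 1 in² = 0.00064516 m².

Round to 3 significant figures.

73.2 kgf

447 in² × 0.00064516 = 0.288387 m²
F = P × A = 2490 Pa × 0.288387 m² = 718.084 N
718.084 N ÷ (9.80665 N/kgf) = 73.2242 kgf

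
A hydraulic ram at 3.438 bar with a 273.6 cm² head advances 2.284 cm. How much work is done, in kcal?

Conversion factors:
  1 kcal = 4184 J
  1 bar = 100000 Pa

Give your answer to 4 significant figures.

3.438 bar → 343800 Pa
273.6 cm² → 0.02736 m²
F = P × A = 343800 × 0.02736 = 9406.37 N
2.284 cm → 0.02284 m
W = F × d = 9406.37 × 0.02284 = 214.841 J
In kcal: 214.841 / 4184 = 0.0513482 kcal

0.05135 kcal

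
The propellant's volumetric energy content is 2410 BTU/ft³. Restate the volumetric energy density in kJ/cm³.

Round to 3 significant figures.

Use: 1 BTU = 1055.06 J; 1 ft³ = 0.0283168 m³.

0.0898 kJ/cm³

2410 BTU/ft³ × 1055.06 J/BTU ÷ 0.0283168 m³/ft³ = 8.97946×10⁷ J/m³
8.97946×10⁷ J/m³ ÷ 1000 J/kJ × 10⁻⁶ m³/cm³ = 0.0897946 kJ/cm³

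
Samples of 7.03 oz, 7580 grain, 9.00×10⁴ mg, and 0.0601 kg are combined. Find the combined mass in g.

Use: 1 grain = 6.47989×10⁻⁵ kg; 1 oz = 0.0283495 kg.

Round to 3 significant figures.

7.03 oz × 0.0283495 = 0.199297 kg
7580 grain × 6.47989×10⁻⁵ = 0.491176 kg
9.00×10⁴ mg × 10⁻⁶ = 0.09 kg
0.0601 kg (already kg)
Sum: 0.199297 + 0.491176 + 0.09 + 0.0601 = 0.840573 kg
In g: 0.840573 / 0.001 = 840.573 g

841 g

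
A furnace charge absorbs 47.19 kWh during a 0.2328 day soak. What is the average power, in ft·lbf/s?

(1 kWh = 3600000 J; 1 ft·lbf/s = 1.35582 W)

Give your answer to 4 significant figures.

47.19 kWh × 3600000 → 1.69884×10⁸ J
0.2328 day × 86400 → 20113.9 s
P = E / t = 1.69884×10⁸ J / 20113.9 s = 8446.1 W
8446.1 W ÷ (1.35582 W/ft·lbf/s) = 6229.51 ft·lbf/s

6230 ft·lbf/s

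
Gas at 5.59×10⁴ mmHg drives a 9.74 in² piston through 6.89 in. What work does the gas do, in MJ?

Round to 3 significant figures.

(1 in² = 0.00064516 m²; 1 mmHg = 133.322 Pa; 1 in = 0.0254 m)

0.00820 MJ

5.59×10⁴ mmHg → 7.4527×10⁶ Pa
9.74 in² → 0.00628386 m²
F = P × A = 7.4527×10⁶ × 0.00628386 = 46831.7 N
6.89 in → 0.175006 m
W = F × d = 46831.7 × 0.175006 = 8195.83 J
In MJ: 8195.83 / 1000000 = 0.00819583 MJ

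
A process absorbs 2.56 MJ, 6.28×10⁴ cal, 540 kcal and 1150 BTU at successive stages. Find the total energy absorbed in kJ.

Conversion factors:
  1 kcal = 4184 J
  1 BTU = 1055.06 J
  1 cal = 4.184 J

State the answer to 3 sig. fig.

2.56 MJ × 1000000 → 2.56×10⁶ J
6.28×10⁴ cal × 4.184 → 262755 J
540 kcal × 4184 → 2.25936×10⁶ J
1150 BTU × 1055.06 → 1.21332×10⁶ J
Combined: 2.56×10⁶ + 262755 + 2.25936×10⁶ + 1.21332×10⁶ = 6.29544×10⁶ J
In kJ: 6.29544×10⁶ / 1000 = 6295.44 kJ

6300 kJ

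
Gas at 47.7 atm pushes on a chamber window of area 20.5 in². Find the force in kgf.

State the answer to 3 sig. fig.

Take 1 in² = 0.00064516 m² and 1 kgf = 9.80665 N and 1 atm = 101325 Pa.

47.7 atm × 101325 = 4.8332×10⁶ Pa
20.5 in² × 0.00064516 = 0.0132258 m²
F = P × A = 4.8332×10⁶ Pa × 0.0132258 m² = 63922.9 N
63922.9 N ÷ (9.80665 N/kgf) = 6518.32 kgf

6520 kgf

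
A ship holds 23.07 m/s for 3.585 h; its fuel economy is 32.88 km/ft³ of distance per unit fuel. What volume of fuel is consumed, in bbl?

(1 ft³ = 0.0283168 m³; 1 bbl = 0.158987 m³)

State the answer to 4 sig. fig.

3.585 h → 12906 s
d = v × t = 23.07 × 12906 = 297741 m
32.88 km/ft³ → 1.16115×10⁶ m/m³
V = d / (distance per unit fuel) = 297741 / 1.16115×10⁶ = 0.256419 m³
In bbl: 0.256419 / 0.158987 = 1.61283 bbl

1.613 bbl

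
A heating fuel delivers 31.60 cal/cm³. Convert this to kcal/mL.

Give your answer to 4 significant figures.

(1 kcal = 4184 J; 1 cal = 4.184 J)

0.03160 kcal/mL

31.60 cal/cm³ × 4.184 J/cal ÷ 10⁻⁶ m³/cm³ = 1.32214×10⁸ J/m³
1.32214×10⁸ J/m³ ÷ 4184 J/kcal × 10⁻⁶ m³/mL = 0.0315999 kcal/mL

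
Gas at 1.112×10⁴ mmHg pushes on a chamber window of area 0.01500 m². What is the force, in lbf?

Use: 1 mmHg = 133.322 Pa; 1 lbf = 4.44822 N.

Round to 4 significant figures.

1.112×10⁴ mmHg × 133.322 → 1.48254×10⁶ Pa
F = P × A = 1.48254×10⁶ Pa × 0.015 m² = 22238.1 N
22238.1 N ÷ (4.44822 N/lbf) = 4999.33 lbf

4999 lbf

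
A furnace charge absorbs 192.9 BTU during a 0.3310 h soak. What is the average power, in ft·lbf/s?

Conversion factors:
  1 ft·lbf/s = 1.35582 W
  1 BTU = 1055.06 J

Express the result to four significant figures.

192.9 BTU × 1055.06 = 203521 J
0.3310 h × 3600 = 1191.6 s
P = E / t = 203521 J / 1191.6 s = 170.796 W
170.796 W ÷ (1.35582 W/ft·lbf/s) = 125.972 ft·lbf/s

126.0 ft·lbf/s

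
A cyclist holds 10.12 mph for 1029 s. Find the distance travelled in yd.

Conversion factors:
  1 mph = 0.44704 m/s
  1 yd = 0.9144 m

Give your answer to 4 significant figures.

10.12 mph × 0.44704 → 4.52404 m/s
d = v × t = 4.52404 m/s × 1029 s = 4655.24 m
4655.24 m ÷ (0.9144 m/yd) = 5091.03 yd

5091 yd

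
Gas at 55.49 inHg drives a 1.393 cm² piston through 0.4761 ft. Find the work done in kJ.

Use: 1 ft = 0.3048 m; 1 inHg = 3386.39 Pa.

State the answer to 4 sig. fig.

0.003799 kJ

55.49 inHg → 187911 Pa
1.393 cm² → 1.393×10⁻⁴ m²
F = P × A = 187911 × 1.393×10⁻⁴ = 26.176 N
0.4761 ft → 0.145115 m
W = F × d = 26.176 × 0.145115 = 3.79853 J
In kJ: 3.79853 / 1000 = 0.00379853 kJ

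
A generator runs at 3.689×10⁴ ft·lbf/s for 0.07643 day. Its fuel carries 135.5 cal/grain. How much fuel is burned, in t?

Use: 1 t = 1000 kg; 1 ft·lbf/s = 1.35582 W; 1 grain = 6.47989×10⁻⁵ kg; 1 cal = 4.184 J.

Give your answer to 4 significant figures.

0.03775 t

3.689×10⁴ ft·lbf/s → 50016.2 W
0.07643 day → 6603.55 s
E = P × t = 50016.2 × 6603.55 = 3.30284×10⁸ J
135.5 cal/grain → 8.7491×10⁶ J/kg
m = E / e_s = 3.30284×10⁸ / 8.7491×10⁶ = 37.7506 kg
In t: 37.7506 / 1000 = 0.0377506 t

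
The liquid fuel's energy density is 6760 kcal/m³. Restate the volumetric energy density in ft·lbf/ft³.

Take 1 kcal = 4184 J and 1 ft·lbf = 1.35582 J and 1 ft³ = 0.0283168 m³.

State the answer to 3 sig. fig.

6760 kcal/m³ × 4184 J/kcal = 2.82838×10⁷ J/m³
2.82838×10⁷ J/m³ ÷ 1.35582 J/ft·lbf × 0.0283168 m³/ft³ = 590718 ft·lbf/ft³

5.91×10⁵ ft·lbf/ft³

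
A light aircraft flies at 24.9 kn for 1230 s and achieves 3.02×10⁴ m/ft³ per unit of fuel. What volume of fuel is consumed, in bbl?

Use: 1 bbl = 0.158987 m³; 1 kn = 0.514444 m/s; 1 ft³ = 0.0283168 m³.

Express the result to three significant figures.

0.0929 bbl

24.9 kn → 12.8097 m/s
d = v × t = 12.8097 × 1230 = 15755.9 m
3.02×10⁴ m/ft³ → 1.0665×10⁶ m/m³
V = d / (distance per unit fuel) = 15755.9 / 1.0665×10⁶ = 0.0147735 m³
In bbl: 0.0147735 / 0.158987 = 0.0929227 bbl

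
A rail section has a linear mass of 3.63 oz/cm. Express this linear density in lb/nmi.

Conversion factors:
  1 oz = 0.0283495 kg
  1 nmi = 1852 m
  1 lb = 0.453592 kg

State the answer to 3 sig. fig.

4.20×10⁴ lb/nmi

3.63 oz/cm × 0.0283495 kg/oz ÷ 0.01 m/cm = 10.2909 kg/m
10.2909 kg/m ÷ 0.453592 kg/lb × 1852 m/nmi = 42017.4 lb/nmi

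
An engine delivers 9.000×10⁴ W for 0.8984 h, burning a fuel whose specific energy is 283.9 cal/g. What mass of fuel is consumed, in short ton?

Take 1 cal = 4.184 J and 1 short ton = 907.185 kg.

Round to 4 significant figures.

0.8984 h → 3234.24 s
E = P × t = 90000 × 3234.24 = 2.91082×10⁸ J
283.9 cal/g → 1.18784×10⁶ J/kg
m = E / e_s = 2.91082×10⁸ / 1.18784×10⁶ = 245.052 kg
In short ton: 245.052 / 907.185 = 0.270124 short ton

0.2701 short ton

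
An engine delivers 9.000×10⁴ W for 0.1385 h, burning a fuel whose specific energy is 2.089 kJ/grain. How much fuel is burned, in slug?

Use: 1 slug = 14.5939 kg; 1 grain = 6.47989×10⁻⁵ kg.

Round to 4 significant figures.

0.09538 slug

0.1385 h → 498.6 s
E = P × t = 90000 × 498.6 = 4.4874×10⁷ J
2.089 kJ/grain → 3.22382×10⁷ J/kg
m = E / e_s = 4.4874×10⁷ / 3.22382×10⁷ = 1.39195 kg
In slug: 1.39195 / 14.5939 = 0.0953789 slug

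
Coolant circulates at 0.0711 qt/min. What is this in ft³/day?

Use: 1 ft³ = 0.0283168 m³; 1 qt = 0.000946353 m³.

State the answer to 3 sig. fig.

0.0711 qt/min × 0.000946353 m³/qt ÷ 60 s/min = 1.12143×10⁻⁶ m³/s
1.12143×10⁻⁶ m³/s ÷ 0.0283168 m³/ft³ × 86400 s/day = 3.4217 ft³/day

3.42 ft³/day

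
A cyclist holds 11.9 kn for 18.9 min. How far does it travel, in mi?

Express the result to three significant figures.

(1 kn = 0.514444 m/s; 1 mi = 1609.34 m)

4.31 mi

11.9 kn × 0.514444 → 6.12188 m/s
18.9 min × 60 → 1134 s
d = v × t = 6.12188 m/s × 1134 s = 6942.21 m
6942.21 m ÷ (1609.34 m/mi) = 4.3137 mi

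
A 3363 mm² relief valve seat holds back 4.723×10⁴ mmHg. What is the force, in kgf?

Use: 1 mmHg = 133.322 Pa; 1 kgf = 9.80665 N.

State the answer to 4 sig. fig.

4.723×10⁴ mmHg × 133.322 → 6.2968×10⁶ Pa
3363 mm² × 10⁻⁶ → 0.003363 m²
F = P × A = 6.2968×10⁶ Pa × 0.003363 m² = 21176.1 N
21176.1 N ÷ (9.80665 N/kgf) = 2159.36 kgf

2159 kgf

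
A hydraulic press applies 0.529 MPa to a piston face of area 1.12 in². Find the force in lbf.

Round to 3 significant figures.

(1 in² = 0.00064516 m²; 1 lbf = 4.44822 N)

0.529 MPa × 1000000 → 529000 Pa
1.12 in² × 0.00064516 → 7.22579×10⁻⁴ m²
F = P × A = 529000 Pa × 7.22579×10⁻⁴ m² = 382.244 N
382.244 N ÷ (4.44822 N/lbf) = 85.9319 lbf

85.9 lbf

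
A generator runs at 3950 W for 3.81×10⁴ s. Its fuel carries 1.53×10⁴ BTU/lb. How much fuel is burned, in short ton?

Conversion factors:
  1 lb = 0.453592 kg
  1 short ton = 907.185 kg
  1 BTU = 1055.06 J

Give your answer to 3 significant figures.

0.00466 short ton

E = P × t = 3950 × 38100 = 1.50495×10⁸ J
1.53×10⁴ BTU/lb → 3.5588×10⁷ J/kg
m = E / e_s = 1.50495×10⁸ / 3.5588×10⁷ = 4.22881 kg
In short ton: 4.22881 / 907.185 = 0.00466146 short ton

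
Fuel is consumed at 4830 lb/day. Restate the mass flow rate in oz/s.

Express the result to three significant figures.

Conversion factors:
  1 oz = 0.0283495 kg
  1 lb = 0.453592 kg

4830 lb/day × 0.453592 kg/lb ÷ 86400 s/day = 0.0253571 kg/s
0.0253571 kg/s ÷ 0.0283495 kg/oz = 0.894446 oz/s

0.894 oz/s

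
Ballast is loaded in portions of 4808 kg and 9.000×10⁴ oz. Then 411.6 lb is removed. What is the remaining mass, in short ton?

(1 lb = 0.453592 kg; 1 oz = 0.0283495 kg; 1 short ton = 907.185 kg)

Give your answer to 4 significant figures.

7.907 short ton

4808 kg (already kg)
9.000×10⁴ oz × 0.0283495 → 2551.46 kg
411.6 lb × 0.453592 → 186.698 kg
Sum: 4808 + 2551.46 − 186.698 = 7172.76 kg
In short ton: 7172.76 / 907.185 = 7.90661 short ton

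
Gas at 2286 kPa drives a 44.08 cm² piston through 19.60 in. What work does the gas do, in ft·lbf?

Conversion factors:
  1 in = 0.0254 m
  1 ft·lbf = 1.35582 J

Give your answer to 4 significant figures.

2286 kPa → 2.286×10⁶ Pa
44.08 cm² → 0.004408 m²
F = P × A = 2.286×10⁶ × 0.004408 = 10076.7 N
19.60 in → 0.49784 m
W = F × d = 10076.7 × 0.49784 = 5016.58 J
In ft·lbf: 5016.58 / 1.35582 = 3700.03 ft·lbf

3700 ft·lbf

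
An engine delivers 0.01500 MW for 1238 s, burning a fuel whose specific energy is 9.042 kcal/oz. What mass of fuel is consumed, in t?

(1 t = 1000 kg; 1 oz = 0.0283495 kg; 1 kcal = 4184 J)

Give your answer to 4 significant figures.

0.01500 MW → 15000 W
E = P × t = 15000 × 1238 = 1.857×10⁷ J
9.042 kcal/oz → 1.33448×10⁶ J/kg
m = E / e_s = 1.857×10⁷ / 1.33448×10⁶ = 13.9155 kg
In t: 13.9155 / 1000 = 0.0139155 t

0.01392 t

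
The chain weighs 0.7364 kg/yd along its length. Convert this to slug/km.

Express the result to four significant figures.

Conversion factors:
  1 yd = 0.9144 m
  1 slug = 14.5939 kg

0.7364 kg/yd ÷ 0.9144 m/yd = 0.805337 kg/m
0.805337 kg/m ÷ 14.5939 kg/slug × 1000 m/km = 55.1831 slug/km

55.18 slug/km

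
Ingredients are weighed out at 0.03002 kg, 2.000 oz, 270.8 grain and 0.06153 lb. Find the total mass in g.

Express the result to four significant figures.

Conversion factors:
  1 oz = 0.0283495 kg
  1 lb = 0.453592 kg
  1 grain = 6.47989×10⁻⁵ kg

132.2 g

0.03002 kg (already kg)
2.000 oz × 0.0283495 = 0.056699 kg
270.8 grain × 6.47989×10⁻⁵ = 0.0175475 kg
0.06153 lb × 0.453592 = 0.0279095 kg
Total: 0.03002 + 0.056699 + 0.0175475 + 0.0279095 = 0.132176 kg
In g: 0.132176 / 0.001 = 132.176 g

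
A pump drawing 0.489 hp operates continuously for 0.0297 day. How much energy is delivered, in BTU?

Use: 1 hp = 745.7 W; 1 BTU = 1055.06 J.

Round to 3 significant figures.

0.489 hp × 745.7 → 364.647 W
0.0297 day × 86400 → 2566.08 s
E = P × t = 364.647 W × 2566.08 s = 935713 J
935713 J ÷ (1055.06 J/BTU) = 886.881 BTU

887 BTU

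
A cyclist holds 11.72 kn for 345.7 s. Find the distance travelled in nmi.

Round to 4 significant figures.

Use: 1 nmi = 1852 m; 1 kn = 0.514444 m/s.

1.125 nmi

11.72 kn × 0.514444 → 6.02928 m/s
d = v × t = 6.02928 m/s × 345.7 s = 2084.32 m
2084.32 m ÷ (1852 m/nmi) = 1.12544 nmi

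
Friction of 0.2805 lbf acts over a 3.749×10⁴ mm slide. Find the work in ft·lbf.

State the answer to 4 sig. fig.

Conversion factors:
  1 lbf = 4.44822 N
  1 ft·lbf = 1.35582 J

34.50 ft·lbf

0.2805 lbf × 4.44822 = 1.24773 N
3.749×10⁴ mm × 0.001 = 37.49 m
W = F × d = 1.24773 N × 37.49 m = 46.7774 J
46.7774 J ÷ (1.35582 J/ft·lbf) = 34.5012 ft·lbf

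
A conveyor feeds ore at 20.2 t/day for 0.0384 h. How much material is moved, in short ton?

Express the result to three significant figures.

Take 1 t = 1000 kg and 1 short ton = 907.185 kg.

20.2 t/day → 0.233796 kg/s
0.0384 h → 138.24 s
m = ṁ × t = 0.233796 × 138.24 = 32.32 kg
In short ton: 32.32 / 907.185 = 0.0356267 short ton

0.0356 short ton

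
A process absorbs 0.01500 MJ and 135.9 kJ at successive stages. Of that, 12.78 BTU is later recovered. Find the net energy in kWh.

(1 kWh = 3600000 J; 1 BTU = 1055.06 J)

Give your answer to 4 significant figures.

0.03817 kWh

0.01500 MJ × 1000000 = 15000 J
135.9 kJ × 1000 = 135900 J
12.78 BTU × 1055.06 = 13483.7 J
Sum: 15000 + 135900 − 13483.7 = 137416 J
In kWh: 137416 / 3600000 = 0.0381711 kWh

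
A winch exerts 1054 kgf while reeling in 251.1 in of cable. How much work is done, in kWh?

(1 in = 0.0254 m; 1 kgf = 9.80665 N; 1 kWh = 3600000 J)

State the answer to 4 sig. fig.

1054 kgf × 9.80665 = 10336.2 N
251.1 in × 0.0254 = 6.37794 m
W = F × d = 10336.2 N × 6.37794 m = 65923.7 J
65923.7 J ÷ (3600000 J/kWh) = 0.0183121 kWh

0.01831 kWh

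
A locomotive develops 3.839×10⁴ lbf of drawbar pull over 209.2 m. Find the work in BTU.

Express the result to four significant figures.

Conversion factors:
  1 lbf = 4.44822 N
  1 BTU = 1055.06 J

3.839×10⁴ lbf × 4.44822 = 170767 N
W = F × d = 170767 N × 209.2 m = 3.57245×10⁷ J
3.57245×10⁷ J ÷ (1055.06 J/BTU) = 33860.2 BTU

3.386×10⁴ BTU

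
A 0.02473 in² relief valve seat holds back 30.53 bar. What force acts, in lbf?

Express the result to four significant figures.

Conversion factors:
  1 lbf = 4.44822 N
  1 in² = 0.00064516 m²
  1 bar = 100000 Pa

30.53 bar × 100000 → 3.053×10⁶ Pa
0.02473 in² × 0.00064516 → 1.59548×10⁻⁵ m²
F = P × A = 3.053×10⁶ Pa × 1.59548×10⁻⁵ m² = 48.71 N
48.71 N ÷ (4.44822 N/lbf) = 10.9504 lbf

10.95 lbf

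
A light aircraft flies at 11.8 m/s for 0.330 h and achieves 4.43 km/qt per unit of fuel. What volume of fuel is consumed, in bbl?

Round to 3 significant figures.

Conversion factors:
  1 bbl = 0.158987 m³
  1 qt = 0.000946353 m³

0.0188 bbl

0.330 h → 1188 s
d = v × t = 11.8 × 1188 = 14018.4 m
4.43 km/qt → 4.68113×10⁶ m/m³
V = d / (distance per unit fuel) = 14018.4 / 4.68113×10⁶ = 0.00299466 m³
In bbl: 0.00299466 / 0.158987 = 0.0188359 bbl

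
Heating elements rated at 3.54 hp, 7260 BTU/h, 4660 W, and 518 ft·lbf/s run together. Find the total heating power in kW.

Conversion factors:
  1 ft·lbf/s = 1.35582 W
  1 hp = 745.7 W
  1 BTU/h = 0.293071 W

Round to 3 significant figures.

3.54 hp × 745.7 = 2639.78 W
7260 BTU/h × 0.293071 = 2127.7 W
4660 W (already W)
518 ft·lbf/s × 1.35582 = 702.315 W
Total: 2639.78 + 2127.7 + 4660 + 702.315 = 10129.8 W
In kW: 10129.8 / 1000 = 10.1298 kW

10.1 kW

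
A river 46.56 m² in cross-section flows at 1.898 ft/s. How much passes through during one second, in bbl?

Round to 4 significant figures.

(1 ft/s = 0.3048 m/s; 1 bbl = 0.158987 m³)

169.4 bbl

1.898 ft/s × 0.3048 = 0.57851 m/s
V = v × A × t = 0.57851 m/s × 46.56 m² × 1 s = 26.9354 m³
26.9354 m³ ÷ (0.158987 m³/bbl) = 169.419 bbl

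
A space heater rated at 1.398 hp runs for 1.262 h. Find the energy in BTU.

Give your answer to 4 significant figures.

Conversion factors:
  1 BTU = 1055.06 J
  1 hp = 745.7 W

4489 BTU

1.398 hp × 745.7 = 1042.49 W
1.262 h × 3600 = 4543.2 s
E = P × t = 1042.49 W × 4543.2 s = 4.73624×10⁶ J
4.73624×10⁶ J ÷ (1055.06 J/BTU) = 4489.07 BTU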